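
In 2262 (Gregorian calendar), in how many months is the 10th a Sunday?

Check the 10th of each month of 2262: Jan 10: Fri, Feb 10: Mon, Mar 10: Mon, Apr 10: Thu, May 10: Sat, Jun 10: Tue, Jul 10: Thu, Aug 10: Sun, Sep 10: Wed, Oct 10: Fri, Nov 10: Mon, Dec 10: Wed.
Sunday occurs in August — 1 month.

1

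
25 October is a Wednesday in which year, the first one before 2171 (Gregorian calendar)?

From one year to the next, a fixed date's weekday advances by 1, or by 2 when a Feb 29 lies between the two dates.
2171: October 25 is Friday.
2170: Thursday (−1)
2169: Wednesday (−1)
25 October falls on a Wednesday in 2169.

2169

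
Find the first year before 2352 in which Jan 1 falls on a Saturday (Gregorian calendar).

Jan 1 advances by 2 weekdays after a leap year and by 1 after a common year.
2352: Jan 1 is Tuesday (leap).
2351: Monday
2350: Sunday
2349: Saturday
2349 begins on a Saturday

2349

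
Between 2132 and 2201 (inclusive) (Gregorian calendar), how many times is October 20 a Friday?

Track October 20's weekday year by year (advancing +1, or +2 across a Feb 29):
  2132: Mon  2133: Tue (+1)  2134: Wed (+1)  2135: Thu (+1)  2136: Sat (+2)
  2137: Sun (+1)  2138: Mon (+1)  2139: Tue (+1)  2140: Thu (+2)  2141: Fri (+1) ✓
  2142: Sat (+1)  2143: Sun (+1)  2144: Tue (+2)  2145: Wed (+1)  … (42 more years) …
  2188: Mon (+2)  2189: Tue (+1)  2190: Wed (+1)  2191: Thu (+1)  2192: Sat (+2)
  2193: Sun (+1)  2194: Mon (+1)  2195: Tue (+1)  2196: Thu (+2)  2197: Fri (+1) ✓
  2198: Sat (+1)  2199: Sun (+1)  2200: Mon (+1)  2201: Tue (+1)
Friday years: 2141, 2147, 2152, 2158, 2169, 2175, 2180, 2186, 2197 — 9 in total.

9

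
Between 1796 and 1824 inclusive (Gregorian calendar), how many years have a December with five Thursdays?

12

December has 31 days; it has five Thursdays when Thursday falls among the first (month-length − 28) days — i.e. when December 1 is one of Thursday/Wednesday/Tuesday.
December 1 by year: 1796:Thu✓ 1797:Fri 1798:Sat 1799:Sun 1800:Mon 1801:Tue✓ 1802:Wed✓ 1803:Thu✓ 1804:Sat 1805:Sun 1806:Mon 1807:Tue✓ 1808:Thu✓ 1809:Fri 1810:Sat 1811:Sun 1812:Tue✓ 1813:Wed✓ 1814:Thu✓ 1815:Fri 1816:Sun 1817:Mon 1818:Tue✓ 1819:Wed✓ 1820:Fri 1821:Sat 1822:Sun 1823:Mon 1824:Wed✓
Years with five Thursdays: 1796, 1801, 1802, 1803, 1807, 1808, 1812, 1813, 1814, 1818, 1819, 1824 → 12.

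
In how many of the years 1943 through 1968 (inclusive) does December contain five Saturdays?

December has 31 days; it has five Saturdays when Saturday falls among the first (month-length − 28) days — i.e. when December 1 is one of Saturday/Friday/Thursday.
December 1 by year: 1943:Wed 1944:Fri✓ 1945:Sat✓ 1946:Sun 1947:Mon 1948:Wed 1949:Thu✓ 1950:Fri✓ 1951:Sat✓ 1952:Mon 1953:Tue 1954:Wed 1955:Thu✓ 1956:Sat✓ 1957:Sun 1958:Mon 1959:Tue 1960:Thu✓ 1961:Fri✓ 1962:Sat✓ 1963:Sun 1964:Tue 1965:Wed 1966:Thu✓ 1967:Fri✓ 1968:Sun
Years with five Saturdays: 1944, 1945, 1949, 1950, 1951, 1955, 1956, 1960, 1961, 1962, 1966, 1967 → 12.

12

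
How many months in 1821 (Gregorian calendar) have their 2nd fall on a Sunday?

2

Check the 2nd of each month of 1821: Jan 2: Tue, Feb 2: Fri, Mar 2: Fri, Apr 2: Mon, May 2: Wed, Jun 2: Sat, Jul 2: Mon, Aug 2: Thu, Sep 2: Sun, Oct 2: Tue, Nov 2: Fri, Dec 2: Sun.
Sunday occurs in September, December — 2 months.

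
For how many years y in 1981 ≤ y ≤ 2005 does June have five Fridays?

6

June has 30 days; it has five Fridays when Friday falls among the first (month-length − 28) days — i.e. when June 1 is one of Friday/Thursday.
June 1 by year: 1981:Mon 1982:Tue 1983:Wed 1984:Fri✓ 1985:Sat 1986:Sun 1987:Mon 1988:Wed 1989:Thu✓ 1990:Fri✓ 1991:Sat 1992:Mon 1993:Tue 1994:Wed 1995:Thu✓ 1996:Sat 1997:Sun 1998:Mon 1999:Tue 2000:Thu✓ 2001:Fri✓ 2002:Sat 2003:Sun 2004:Tue 2005:Wed
Years with five Fridays: 1984, 1989, 1990, 1995, 2000, 2001 → 6.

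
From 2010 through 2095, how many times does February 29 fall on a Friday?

3

Leap years in 2010–2095: 21 of them.
Feb 29 weekday advances by 5 (mod 7) from one leap year to the next four years later (or differs when a century non-leap intervenes).
Leap-day weekdays: 2012:Wed 2016:Mon 2020:Sat 2024:Thu 2028:Tue 2032:Sun 2036:Fri✓ 2040:Wed 2044:Mon 2048:Sat 2052:Thu 2056:Tue 2060:Sun 2064:Fri✓ 2068:Wed 2072:Mon 2076:Sat 2080:Thu 2084:Tue 2088:Sun 2092:Fri✓
Friday: 2036, 2064, 2092 → 3.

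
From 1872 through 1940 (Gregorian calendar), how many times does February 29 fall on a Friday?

Leap years in 1872–1940: 17 of them.
Feb 29 weekday advances by 5 (mod 7) from one leap year to the next four years later (or differs when a century non-leap intervenes).
Leap-day weekdays: 1872:Thu 1876:Tue 1880:Sun 1884:Fri✓ 1888:Wed 1892:Mon 1896:Sat 1904:Mon 1908:Sat 1912:Thu 1916:Tue 1920:Sun 1924:Fri✓ 1928:Wed 1932:Mon 1936:Sat 1940:Thu
Friday: 1884, 1924 → 2.

2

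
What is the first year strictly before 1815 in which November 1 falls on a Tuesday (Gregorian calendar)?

1814

From one year to the next, a fixed date's weekday advances by 1, or by 2 when a Feb 29 lies between the two dates.
1815: November 1 is Wednesday.
1814: Tuesday (−1)
November 1 falls on a Tuesday in 1814.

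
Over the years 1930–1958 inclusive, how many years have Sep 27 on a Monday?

4

Track Sep 27's weekday year by year (advancing +1, or +2 across a Feb 29):
  1930: Sat  1931: Sun (+1)  1932: Tue (+2)  1933: Wed (+1)  1934: Thu (+1)
  1935: Fri (+1)  1936: Sun (+2)  1937: Mon (+1) ✓  1938: Tue (+1)  1939: Wed (+1)
  1940: Fri (+2)  1941: Sat (+1)  1942: Sun (+1)  1943: Mon (+1) ✓  1944: Wed (+2)
  1945: Thu (+1)  1946: Fri (+1)  1947: Sat (+1)  1948: Mon (+2) ✓  1949: Tue (+1)
  1950: Wed (+1)  1951: Thu (+1)  1952: Sat (+2)  1953: Sun (+1)  1954: Mon (+1) ✓
  1955: Tue (+1)  1956: Thu (+2)  1957: Fri (+1)  1958: Sat (+1)
Monday years: 1937, 1943, 1948, 1954 — 4 in total.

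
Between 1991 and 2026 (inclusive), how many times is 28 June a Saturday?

Track 28 June's weekday year by year (advancing +1, or +2 across a Feb 29):
  1991: Fri  1992: Sun (+2)  1993: Mon (+1)  1994: Tue (+1)  1995: Wed (+1)
  1996: Fri (+2)  1997: Sat (+1) ✓  1998: Sun (+1)  1999: Mon (+1)  2000: Wed (+2)
  2001: Thu (+1)  2002: Fri (+1)  2003: Sat (+1) ✓  2004: Mon (+2)  … (8 more years) …
  2013: Fri (+1)  2014: Sat (+1) ✓  2015: Sun (+1)  2016: Tue (+2)  2017: Wed (+1)
  2018: Thu (+1)  2019: Fri (+1)  2020: Sun (+2)  2021: Mon (+1)  2022: Tue (+1)
  2023: Wed (+1)  2024: Fri (+2)  2025: Sat (+1) ✓  2026: Sun (+1)
Saturday years: 1997, 2003, 2008, 2014, 2025 — 5 in total.

5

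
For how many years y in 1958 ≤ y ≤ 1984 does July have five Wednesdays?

July has 31 days; it has five Wednesdays when Wednesday falls among the first (month-length − 28) days — i.e. when July 1 is one of Wednesday/Tuesday/Monday.
July 1 by year: 1958:Tue✓ 1959:Wed✓ 1960:Fri 1961:Sat 1962:Sun 1963:Mon✓ 1964:Wed✓ 1965:Thu 1966:Fri 1967:Sat 1968:Mon✓ 1969:Tue✓ 1970:Wed✓ 1971:Thu 1972:Sat 1973:Sun 1974:Mon✓ 1975:Tue✓ 1976:Thu 1977:Fri 1978:Sat 1979:Sun 1980:Tue✓ 1981:Wed✓ 1982:Thu 1983:Fri 1984:Sun
Years with five Wednesdays: 1958, 1959, 1963, 1964, 1968, 1969, 1970, 1974, 1975, 1980, 1981 → 11.

11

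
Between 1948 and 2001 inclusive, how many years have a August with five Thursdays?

23

August has 31 days; it has five Thursdays when Thursday falls among the first (month-length − 28) days — i.e. when August 1 is one of Thursday/Wednesday/Tuesday.
August 1 by year: 1948:Sun 1949:Mon 1950:Tue✓ 1951:Wed✓ 1952:Fri 1953:Sat 1954:Sun 1955:Mon 1956:Wed✓ 1957:Thu✓ 1958:Fri 1959:Sat 1960:Mon 1961:Tue✓ 1962:Wed✓ …(24 more)… 1987:Sat 1988:Mon 1989:Tue✓ 1990:Wed✓ 1991:Thu✓ 1992:Sat 1993:Sun 1994:Mon 1995:Tue✓ 1996:Thu✓ 1997:Fri 1998:Sat 1999:Sun 2000:Tue✓ 2001:Wed✓
Years with five Thursdays: 1950, 1951, 1956, 1957, 1961, 1962, 1963, 1967, 1968, 1972, 1973, 1974, 1978, 1979, 1984, 1985, 1989, 1990, 1991, 1995, 1996, 2000, 2001 → 23.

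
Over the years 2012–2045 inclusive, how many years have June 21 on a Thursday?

Track June 21's weekday year by year (advancing +1, or +2 across a Feb 29):
  2012: Thu ✓  2013: Fri (+1)  2014: Sat (+1)  2015: Sun (+1)  2016: Tue (+2)
  2017: Wed (+1)  2018: Thu (+1) ✓  2019: Fri (+1)  2020: Sun (+2)  2021: Mon (+1)
  2022: Tue (+1)  2023: Wed (+1)  2024: Fri (+2)  2025: Sat (+1)  … (6 more years) …
  2032: Mon (+2)  2033: Tue (+1)  2034: Wed (+1)  2035: Thu (+1) ✓  2036: Sat (+2)
  2037: Sun (+1)  2038: Mon (+1)  2039: Tue (+1)  2040: Thu (+2) ✓  2041: Fri (+1)
  2042: Sat (+1)  2043: Sun (+1)  2044: Tue (+2)  2045: Wed (+1)
Thursday years: 2012, 2018, 2029, 2035, 2040 — 5 in total.

5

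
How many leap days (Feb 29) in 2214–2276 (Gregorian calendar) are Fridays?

2

Leap years in 2214–2276: 16 of them.
Feb 29 weekday advances by 5 (mod 7) from one leap year to the next four years later (or differs when a century non-leap intervenes).
Leap-day weekdays: 2216:Thu 2220:Tue 2224:Sun 2228:Fri✓ 2232:Wed 2236:Mon 2240:Sat 2244:Thu 2248:Tue 2252:Sun 2256:Fri✓ 2260:Wed 2264:Mon 2268:Sat 2272:Thu 2276:Tue
Friday: 2228, 2256 → 2.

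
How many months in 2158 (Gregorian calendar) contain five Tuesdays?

4

A month of length L has five Tuesdays iff its first Tuesday is on day ≤ L−28 (so day 1–3 in a 31-day month, 1–2 in a 30-day month, day 1 in a leap February).
Checking each month of 2158: Jan starts Sun (31d) ✓; Feb starts Wed (28d); Mar starts Wed (31d); Apr starts Sat (30d); May starts Mon (31d) ✓; Jun starts Thu (30d); Jul starts Sat (31d); Aug starts Tue (31d) ✓; Sep starts Fri (30d); Oct starts Sun (31d) ✓; Nov starts Wed (30d); Dec starts Fri (31d).
Five-Tuesday months: January, May, August, October → 4.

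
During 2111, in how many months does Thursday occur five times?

5

A month of length L has five Thursdays iff its first Thursday is on day ≤ L−28 (so day 1–3 in a 31-day month, 1–2 in a 30-day month, day 1 in a leap February).
Checking each month of 2111: Jan starts Thu (31d) ✓; Feb starts Sun (28d); Mar starts Sun (31d); Apr starts Wed (30d) ✓; May starts Fri (31d); Jun starts Mon (30d); Jul starts Wed (31d) ✓; Aug starts Sat (31d); Sep starts Tue (30d); Oct starts Thu (31d) ✓; Nov starts Sun (30d); Dec starts Tue (31d) ✓.
Five-Thursday months: January, April, July, October, December → 5.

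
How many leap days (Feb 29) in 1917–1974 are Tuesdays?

2

Leap years in 1917–1974: 14 of them.
Feb 29 weekday advances by 5 (mod 7) from one leap year to the next four years later (or differs when a century non-leap intervenes).
Leap-day weekdays: 1920:Sun 1924:Fri 1928:Wed 1932:Mon 1936:Sat 1940:Thu 1944:Tue✓ 1948:Sun 1952:Fri 1956:Wed 1960:Mon 1964:Sat 1968:Thu 1972:Tue✓
Tuesday: 1944, 1972 → 2.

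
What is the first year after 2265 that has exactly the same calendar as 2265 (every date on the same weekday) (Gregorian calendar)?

2271

Two years share a calendar iff Jan 1 falls on the same weekday and both are leap or both are common. 2265: Jan 1 is Sunday, common year.
2266: Jan 1 Monday, common
2267: Jan 1 Tuesday, common
2268: Jan 1 Wednesday, leap
2269: Jan 1 Friday, common
2270: Jan 1 Saturday, common
2271: Jan 1 Sunday, common
2271 matches on both conditions.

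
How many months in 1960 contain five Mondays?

4

A month of length L has five Mondays iff its first Monday is on day ≤ L−28 (so day 1–3 in a 31-day month, 1–2 in a 30-day month, day 1 in a leap February).
Checking each month of 1960: Jan starts Fri (31d); Feb starts Mon (29d) ✓; Mar starts Tue (31d); Apr starts Fri (30d); May starts Sun (31d) ✓; Jun starts Wed (30d); Jul starts Fri (31d); Aug starts Mon (31d) ✓; Sep starts Thu (30d); Oct starts Sat (31d) ✓; Nov starts Tue (30d); Dec starts Thu (31d).
Five-Monday months: February, May, August, October → 4.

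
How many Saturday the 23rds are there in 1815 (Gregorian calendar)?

2

Check the 23rd of each month of 1815: Jan 23: Mon, Feb 23: Thu, Mar 23: Thu, Apr 23: Sun, May 23: Tue, Jun 23: Fri, Jul 23: Sun, Aug 23: Wed, Sep 23: Sat, Oct 23: Mon, Nov 23: Thu, Dec 23: Sat.
Saturday occurs in September, December — 2 months.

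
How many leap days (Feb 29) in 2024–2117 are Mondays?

3

Leap years in 2024–2117: 23 of them.
Feb 29 weekday advances by 5 (mod 7) from one leap year to the next four years later (or differs when a century non-leap intervenes).
Leap-day weekdays: 2024:Thu 2028:Tue 2032:Sun 2036:Fri 2040:Wed 2044:Mon✓ 2048:Sat 2052:Thu 2056:Tue 2060:Sun 2064:Fri 2068:Wed 2072:Mon✓ 2076:Sat 2080:Thu 2084:Tue 2088:Sun 2092:Fri 2096:Wed 2104:Fri 2108:Wed 2112:Mon✓ 2116:Sat
Monday: 2044, 2072, 2112 → 3.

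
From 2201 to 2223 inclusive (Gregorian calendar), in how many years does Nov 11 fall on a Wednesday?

4

Track Nov 11's weekday year by year (advancing +1, or +2 across a Feb 29):
  2201: Wed ✓  2202: Thu (+1)  2203: Fri (+1)  2204: Sun (+2)  2205: Mon (+1)
  2206: Tue (+1)  2207: Wed (+1) ✓  2208: Fri (+2)  2209: Sat (+1)  2210: Sun (+1)
  2211: Mon (+1)  2212: Wed (+2) ✓  2213: Thu (+1)  2214: Fri (+1)  2215: Sat (+1)
  2216: Mon (+2)  2217: Tue (+1)  2218: Wed (+1) ✓  2219: Thu (+1)  2220: Sat (+2)
  2221: Sun (+1)  2222: Mon (+1)  2223: Tue (+1)
Wednesday years: 2201, 2207, 2212, 2218 — 4 in total.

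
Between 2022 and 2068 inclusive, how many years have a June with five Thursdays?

14

June has 30 days; it has five Thursdays when Thursday falls among the first (month-length − 28) days — i.e. when June 1 is one of Thursday/Wednesday.
June 1 by year: 2022:Wed✓ 2023:Thu✓ 2024:Sat 2025:Sun 2026:Mon 2027:Tue 2028:Thu✓ 2029:Fri 2030:Sat 2031:Sun 2032:Tue 2033:Wed✓ 2034:Thu✓ 2035:Fri 2036:Sun …(17 more)… 2054:Mon 2055:Tue 2056:Thu✓ 2057:Fri 2058:Sat 2059:Sun 2060:Tue 2061:Wed✓ 2062:Thu✓ 2063:Fri 2064:Sun 2065:Mon 2066:Tue 2067:Wed✓ 2068:Fri
Years with five Thursdays: 2022, 2023, 2028, 2033, 2034, 2039, 2044, 2045, 2050, 2051, 2056, 2061, 2062, 2067 → 14.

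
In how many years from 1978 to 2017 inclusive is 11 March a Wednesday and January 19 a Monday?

5

Check each year's weekday for 11 March and January 19:
  1978: Sat/Thu  1979: Sun/Fri  1980: Tue/Sat  1981: Wed/Mon ✓  1982: Thu/Tue  1983: Fri/Wed  1984: Sun/Thu  1985: Mon/Sat  1986: Tue/Sun  1987: Wed/Mon ✓  1988: Fri/Tue  1989: Sat/Thu  1990: Sun/Fri  1991: Mon/Sat  …(12 more)…  2004: Thu/Mon  2005: Fri/Wed  2006: Sat/Thu  2007: Sun/Fri  2008: Tue/Sat  2009: Wed/Mon ✓  2010: Thu/Tue  2011: Fri/Wed  2012: Sun/Thu  2013: Mon/Sat  2014: Tue/Sun  2015: Wed/Mon ✓  2016: Fri/Tue  2017: Sat/Thu
Both conditions hold in: 1981, 1987, 1998, 2009, 2015 — 5.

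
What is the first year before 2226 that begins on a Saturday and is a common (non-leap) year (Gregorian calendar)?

2225

Jan 1 advances by 2 weekdays after a leap year and by 1 after a common year.
2226: Jan 1 is Sunday.
2225: Saturday
2225 begins on a Saturday and is a common year.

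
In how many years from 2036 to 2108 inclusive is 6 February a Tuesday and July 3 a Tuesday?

Check each year's weekday for 6 February and July 3:
  2036: Wed/Thu  2037: Fri/Fri  2038: Sat/Sat  2039: Sun/Sun  2040: Mon/Tue  2041: Wed/Wed  2042: Thu/Thu  2043: Fri/Fri  2044: Sat/Sun  2045: Mon/Mon  2046: Tue/Tue ✓  2047: Wed/Wed  2048: Thu/Fri  2049: Sat/Sat  …(45 more)…  2095: Sun/Sun  2096: Mon/Tue  2097: Wed/Wed  2098: Thu/Thu  2099: Fri/Fri  2100: Sat/Sat  2101: Sun/Sun  2102: Mon/Mon  2103: Tue/Tue ✓  2104: Wed/Thu  2105: Fri/Fri  2106: Sat/Sat  2107: Sun/Sun  2108: Mon/Tue
Both conditions hold in: 2046, 2057, 2063, 2074, 2085, 2091, 2103 — 7.

7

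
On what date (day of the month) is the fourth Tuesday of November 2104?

November 1, 2104 is a Saturday, so the first Tuesday is the 4th.
The fourth Tuesday is 4 + 21 = 25.

25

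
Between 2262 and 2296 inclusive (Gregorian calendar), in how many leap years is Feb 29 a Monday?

Leap years in 2262–2296: 9 of them.
Feb 29 weekday advances by 5 (mod 7) from one leap year to the next four years later (or differs when a century non-leap intervenes).
Leap-day weekdays: 2264:Mon✓ 2268:Sat 2272:Thu 2276:Tue 2280:Sun 2284:Fri 2288:Wed 2292:Mon✓ 2296:Sat
Monday: 2264, 2292 → 2.

2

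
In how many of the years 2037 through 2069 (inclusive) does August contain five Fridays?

14

August has 31 days; it has five Fridays when Friday falls among the first (month-length − 28) days — i.e. when August 1 is one of Friday/Thursday/Wednesday.
August 1 by year: 2037:Sat 2038:Sun 2039:Mon 2040:Wed✓ 2041:Thu✓ 2042:Fri✓ 2043:Sat 2044:Mon 2045:Tue 2046:Wed✓ 2047:Thu✓ 2048:Sat 2049:Sun 2050:Mon 2051:Tue …(3 more)… 2055:Sun 2056:Tue 2057:Wed✓ 2058:Thu✓ 2059:Fri✓ 2060:Sun 2061:Mon 2062:Tue 2063:Wed✓ 2064:Fri✓ 2065:Sat 2066:Sun 2067:Mon 2068:Wed✓ 2069:Thu✓
Years with five Fridays: 2040, 2041, 2042, 2046, 2047, 2052, 2053, 2057, 2058, 2059, 2063, 2064, 2068, 2069 → 14.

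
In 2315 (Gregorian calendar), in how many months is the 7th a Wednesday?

2

Check the 7th of each month of 2315: Jan 7: Thu, Feb 7: Sun, Mar 7: Sun, Apr 7: Wed, May 7: Fri, Jun 7: Mon, Jul 7: Wed, Aug 7: Sat, Sep 7: Tue, Oct 7: Thu, Nov 7: Sun, Dec 7: Tue.
Wednesday occurs in April, July — 2 months.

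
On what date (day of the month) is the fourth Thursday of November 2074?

November 1, 2074 is a Thursday, so the first Thursday is the 1st.
The fourth Thursday is 1 + 21 = 22.

22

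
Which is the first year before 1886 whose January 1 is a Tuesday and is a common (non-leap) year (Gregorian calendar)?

1878

Jan 1 advances by 2 weekdays after a leap year and by 1 after a common year.
1886: Jan 1 is Friday.
1885: Thursday
1884: Tuesday (leap)
1883: Monday
1882: Sunday
1881: Saturday
1880: Thursday (leap)
1879: Wednesday
1878: Tuesday
1878 begins on a Tuesday and is a common year.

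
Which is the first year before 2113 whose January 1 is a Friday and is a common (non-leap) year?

Jan 1 advances by 2 weekdays after a leap year and by 1 after a common year.
2113: Jan 1 is Sunday.
2112: Friday (leap)
2111: Thursday
2110: Wednesday
2109: Tuesday
2108: Sunday (leap)
2107: Saturday
2106: Friday
2106 begins on a Friday and is a common year.

2106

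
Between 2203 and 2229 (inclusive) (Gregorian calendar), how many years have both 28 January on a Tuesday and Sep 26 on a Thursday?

0

Check each year's weekday for 28 January and Sep 26:
  2203: Fri/Mon  2204: Sat/Wed  2205: Mon/Thu  2206: Tue/Fri  2207: Wed/Sat  2208: Thu/Mon  2209: Sat/Tue  2210: Sun/Wed  2211: Mon/Thu  2212: Tue/Sat  2213: Thu/Sun  2214: Fri/Mon  2215: Sat/Tue  2216: Sun/Thu  2217: Tue/Fri  2218: Wed/Sat  2219: Thu/Sun  2220: Fri/Tue  2221: Sun/Wed  2222: Mon/Thu  2223: Tue/Fri  2224: Wed/Sun  2225: Fri/Mon  2226: Sat/Tue  2227: Sun/Wed  2228: Mon/Fri  2229: Wed/Sat
Both conditions hold in: no year — 0.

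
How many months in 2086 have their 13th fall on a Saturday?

Check the 13th of each month of 2086: Jan 13: Sun, Feb 13: Wed, Mar 13: Wed, Apr 13: Sat, May 13: Mon, Jun 13: Thu, Jul 13: Sat, Aug 13: Tue, Sep 13: Fri, Oct 13: Sun, Nov 13: Wed, Dec 13: Fri.
Saturday occurs in April, July — 2 months.

2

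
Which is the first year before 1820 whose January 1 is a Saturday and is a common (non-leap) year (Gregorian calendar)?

1814

Jan 1 advances by 2 weekdays after a leap year and by 1 after a common year.
1820: Jan 1 is Saturday (leap).
1819: Friday
1818: Thursday
1817: Wednesday
1816: Monday (leap)
1815: Sunday
1814: Saturday
1814 begins on a Saturday and is a common year.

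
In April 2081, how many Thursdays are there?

April 2081 has 30 days and begins on Tuesday.
The first Thursday is April 3.
Thursdays fall on 3, 10, 17, 24 — that's 4.

4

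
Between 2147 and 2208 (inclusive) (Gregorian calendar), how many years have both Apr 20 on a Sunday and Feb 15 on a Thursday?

Check each year's weekday for Apr 20 and Feb 15:
  2147: Thu/Wed  2148: Sat/Thu  2149: Sun/Sat  2150: Mon/Sun  2151: Tue/Mon  2152: Thu/Tue  2153: Fri/Thu  2154: Sat/Fri  2155: Sun/Sat  2156: Tue/Sun  2157: Wed/Tue  2158: Thu/Wed  2159: Fri/Thu  2160: Sun/Fri  …(34 more)…  2195: Mon/Sun  2196: Wed/Mon  2197: Thu/Wed  2198: Fri/Thu  2199: Sat/Fri  2200: Sun/Sat  2201: Mon/Sun  2202: Tue/Mon  2203: Wed/Tue  2204: Fri/Wed  2205: Sat/Fri  2206: Sun/Sat  2207: Mon/Sun  2208: Wed/Mon
Both conditions hold in: no year — 0.

0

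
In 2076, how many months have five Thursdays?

A month of length L has five Thursdays iff its first Thursday is on day ≤ L−28 (so day 1–3 in a 31-day month, 1–2 in a 30-day month, day 1 in a leap February).
Checking each month of 2076: Jan starts Wed (31d) ✓; Feb starts Sat (29d); Mar starts Sun (31d); Apr starts Wed (30d) ✓; May starts Fri (31d); Jun starts Mon (30d); Jul starts Wed (31d) ✓; Aug starts Sat (31d); Sep starts Tue (30d); Oct starts Thu (31d) ✓; Nov starts Sun (30d); Dec starts Tue (31d) ✓.
Five-Thursday months: January, April, July, October, December → 5.

5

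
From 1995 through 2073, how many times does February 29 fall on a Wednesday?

Leap years in 1995–2073: 20 of them.
Feb 29 weekday advances by 5 (mod 7) from one leap year to the next four years later (or differs when a century non-leap intervenes).
Leap-day weekdays: 1996:Thu 2000:Tue 2004:Sun 2008:Fri 2012:Wed✓ 2016:Mon 2020:Sat 2024:Thu 2028:Tue 2032:Sun 2036:Fri 2040:Wed✓ 2044:Mon 2048:Sat 2052:Thu 2056:Tue 2060:Sun 2064:Fri 2068:Wed✓ 2072:Mon
Wednesday: 2012, 2040, 2068 → 3.

3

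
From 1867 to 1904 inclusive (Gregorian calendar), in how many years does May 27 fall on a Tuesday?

Track May 27's weekday year by year (advancing +1, or +2 across a Feb 29):
  1867: Mon  1868: Wed (+2)  1869: Thu (+1)  1870: Fri (+1)  1871: Sat (+1)
  1872: Mon (+2)  1873: Tue (+1) ✓  1874: Wed (+1)  1875: Thu (+1)  1876: Sat (+2)
  1877: Sun (+1)  1878: Mon (+1)  1879: Tue (+1) ✓  1880: Thu (+2)  … (10 more years) …
  1891: Wed (+1)  1892: Fri (+2)  1893: Sat (+1)  1894: Sun (+1)  1895: Mon (+1)
  1896: Wed (+2)  1897: Thu (+1)  1898: Fri (+1)  1899: Sat (+1)  1900: Sun (+1)
  1901: Mon (+1)  1902: Tue (+1) ✓  1903: Wed (+1)  1904: Fri (+2)
Tuesday years: 1873, 1879, 1884, 1890, 1902 — 5 in total.

5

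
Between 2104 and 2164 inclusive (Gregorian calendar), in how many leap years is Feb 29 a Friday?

3

Leap years in 2104–2164: 16 of them.
Feb 29 weekday advances by 5 (mod 7) from one leap year to the next four years later (or differs when a century non-leap intervenes).
Leap-day weekdays: 2104:Fri✓ 2108:Wed 2112:Mon 2116:Sat 2120:Thu 2124:Tue 2128:Sun 2132:Fri✓ 2136:Wed 2140:Mon 2144:Sat 2148:Thu 2152:Tue 2156:Sun 2160:Fri✓ 2164:Wed
Friday: 2104, 2132, 2160 → 3.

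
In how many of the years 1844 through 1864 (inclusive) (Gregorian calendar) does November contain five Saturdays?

November has 30 days; it has five Saturdays when Saturday falls among the first (month-length − 28) days — i.e. when November 1 is one of Saturday/Friday.
November 1 by year: 1844:Fri✓ 1845:Sat✓ 1846:Sun 1847:Mon 1848:Wed 1849:Thu 1850:Fri✓ 1851:Sat✓ 1852:Mon 1853:Tue 1854:Wed 1855:Thu 1856:Sat✓ 1857:Sun 1858:Mon 1859:Tue 1860:Thu 1861:Fri✓ 1862:Sat✓ 1863:Sun 1864:Tue
Years with five Saturdays: 1844, 1845, 1850, 1851, 1856, 1861, 1862 → 7.

7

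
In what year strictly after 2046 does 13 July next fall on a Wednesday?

2050

From one year to the next, a fixed date's weekday advances by 1, or by 2 when a Feb 29 lies between the two dates.
2046: July 13 is Friday.
2047: Saturday (+1)
2048: Monday (+2)
2049: Tuesday (+1)
2050: Wednesday (+1)
13 July falls on a Wednesday in 2050.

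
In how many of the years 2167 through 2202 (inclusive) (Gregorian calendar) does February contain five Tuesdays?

1

February has 28 days (29 in leap years); it has five Tuesdays when Tuesday falls among the first (month-length − 28) days — i.e. when February 1 is Tuesday in a leap year (never in a common year).
February 1 by year: 2167:Sun 2168:Mon 2169:Wed 2170:Thu 2171:Fri 2172:Sat 2173:Mon 2174:Tue 2175:Wed 2176:Thu 2177:Sat 2178:Sun 2179:Mon 2180:Tue✓ 2181:Thu …(6 more)… 2188:Fri 2189:Sun 2190:Mon 2191:Tue 2192:Wed 2193:Fri 2194:Sat 2195:Sun 2196:Mon 2197:Wed 2198:Thu 2199:Fri 2200:Sat 2201:Sun 2202:Mon
Years with five Tuesdays: 2180 → 1.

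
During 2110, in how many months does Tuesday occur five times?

A month of length L has five Tuesdays iff its first Tuesday is on day ≤ L−28 (so day 1–3 in a 31-day month, 1–2 in a 30-day month, day 1 in a leap February).
Checking each month of 2110: Jan starts Wed (31d); Feb starts Sat (28d); Mar starts Sat (31d); Apr starts Tue (30d) ✓; May starts Thu (31d); Jun starts Sun (30d); Jul starts Tue (31d) ✓; Aug starts Fri (31d); Sep starts Mon (30d) ✓; Oct starts Wed (31d); Nov starts Sat (30d); Dec starts Mon (31d) ✓.
Five-Tuesday months: April, July, September, December → 4.

4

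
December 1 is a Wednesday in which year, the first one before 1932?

From one year to the next, a fixed date's weekday advances by 1, or by 2 when a Feb 29 lies between the two dates.
1932: December 1 is Thursday.
1931: Tuesday (−2)
1930: Monday (−1)
1929: Sunday (−1)
1928: Saturday (−1)
1927: Thursday (−2)
1926: Wednesday (−1)
December 1 falls on a Wednesday in 1926.

1926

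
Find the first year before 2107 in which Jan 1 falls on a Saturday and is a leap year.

Jan 1 advances by 2 weekdays after a leap year and by 1 after a common year.
2107: Jan 1 is Saturday.
2106: Friday
2105: Thursday
2104: Tuesday (leap)
2103: Monday
2102: Sunday
2101: Saturday
2100: Friday
2099: Thursday
2098: Wednesday
2097: Tuesday
2096: Sunday (leap)
2095: Saturday
2094: Friday
2093: Thursday
2092: Tuesday (leap)
2091: Monday
2090: Sunday
2089: Saturday
2088: Thursday (leap)
2087: Wednesday
2086: Tuesday
2085: Monday
2084: Saturday (leap)
2084 begins on a Saturday and is a leap year.

2084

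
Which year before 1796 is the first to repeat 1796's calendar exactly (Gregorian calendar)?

Two years share a calendar iff Jan 1 falls on the same weekday and both are leap or both are common. 1796: Jan 1 is Friday, leap year.
1795: Jan 1 Thursday, common
1794: Jan 1 Wednesday, common
1793: Jan 1 Tuesday, common
1792: Jan 1 Sunday, leap
1791: Jan 1 Saturday, common
1790: Jan 1 Friday, common
1789: Jan 1 Thursday, common
1788: Jan 1 Tuesday, leap
1787: Jan 1 Monday, common
1786: Jan 1 Sunday, common
1785: Jan 1 Saturday, common
1784: Jan 1 Thursday, leap
1783: Jan 1 Wednesday, common
1782: Jan 1 Tuesday, common
1781: Jan 1 Monday, common
1780: Jan 1 Saturday, leap
1779: Jan 1 Friday, common
1778: Jan 1 Thursday, common
1777: Jan 1 Wednesday, common
1776: Jan 1 Monday, leap
1775: Jan 1 Sunday, common
1774: Jan 1 Saturday, common
1773: Jan 1 Friday, common
1772: Jan 1 Wednesday, leap
1771: Jan 1 Tuesday, common
1770: Jan 1 Monday, common
1769: Jan 1 Sunday, common
1768: Jan 1 Friday, leap
1768 matches on both conditions.

1768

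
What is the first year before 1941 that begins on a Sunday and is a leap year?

1928

Jan 1 advances by 2 weekdays after a leap year and by 1 after a common year.
1941: Jan 1 is Wednesday.
1940: Monday (leap)
1939: Sunday
1938: Saturday
1937: Friday
1936: Wednesday (leap)
1935: Tuesday
1934: Monday
1933: Sunday
1932: Friday (leap)
1931: Thursday
1930: Wednesday
1929: Tuesday
1928: Sunday (leap)
1928 begins on a Sunday and is a leap year.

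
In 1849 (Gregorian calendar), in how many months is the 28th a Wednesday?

3

Check the 28th of each month of 1849: Jan 28: Sun, Feb 28: Wed, Mar 28: Wed, Apr 28: Sat, May 28: Mon, Jun 28: Thu, Jul 28: Sat, Aug 28: Tue, Sep 28: Fri, Oct 28: Sun, Nov 28: Wed, Dec 28: Fri.
Wednesday occurs in February, March, November — 3 months.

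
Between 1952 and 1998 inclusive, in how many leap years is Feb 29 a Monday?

2

Leap years in 1952–1998: 12 of them.
Feb 29 weekday advances by 5 (mod 7) from one leap year to the next four years later (or differs when a century non-leap intervenes).
Leap-day weekdays: 1952:Fri 1956:Wed 1960:Mon✓ 1964:Sat 1968:Thu 1972:Tue 1976:Sun 1980:Fri 1984:Wed 1988:Mon✓ 1992:Sat 1996:Thu
Monday: 1960, 1988 → 2.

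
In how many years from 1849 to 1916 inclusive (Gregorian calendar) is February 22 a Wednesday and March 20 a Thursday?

0

Check each year's weekday for February 22 and March 20:
  1849: Thu/Tue  1850: Fri/Wed  1851: Sat/Thu  1852: Sun/Sat  1853: Tue/Sun  1854: Wed/Mon  1855: Thu/Tue  1856: Fri/Thu  1857: Sun/Fri  1858: Mon/Sat  1859: Tue/Sun  1860: Wed/Tue  1861: Fri/Wed  1862: Sat/Thu  …(40 more)…  1903: Sun/Fri  1904: Mon/Sun  1905: Wed/Mon  1906: Thu/Tue  1907: Fri/Wed  1908: Sat/Fri  1909: Mon/Sat  1910: Tue/Sun  1911: Wed/Mon  1912: Thu/Wed  1913: Sat/Thu  1914: Sun/Fri  1915: Mon/Sat  1916: Tue/Mon
Both conditions hold in: no year — 0.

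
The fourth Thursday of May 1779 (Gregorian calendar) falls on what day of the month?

May 1, 1779 is a Saturday, so the first Thursday is the 6th.
The fourth Thursday is 6 + 21 = 27.

27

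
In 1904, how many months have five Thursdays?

4

A month of length L has five Thursdays iff its first Thursday is on day ≤ L−28 (so day 1–3 in a 31-day month, 1–2 in a 30-day month, day 1 in a leap February).
Checking each month of 1904: Jan starts Fri (31d); Feb starts Mon (29d); Mar starts Tue (31d) ✓; Apr starts Fri (30d); May starts Sun (31d); Jun starts Wed (30d) ✓; Jul starts Fri (31d); Aug starts Mon (31d); Sep starts Thu (30d) ✓; Oct starts Sat (31d); Nov starts Tue (30d); Dec starts Thu (31d) ✓.
Five-Thursday months: March, June, September, December → 4.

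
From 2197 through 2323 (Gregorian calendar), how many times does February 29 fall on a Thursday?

Leap years in 2197–2323: 29 of them.
Feb 29 weekday advances by 5 (mod 7) from one leap year to the next four years later (or differs when a century non-leap intervenes).
Leap-day weekdays: 2204:Wed 2208:Mon 2212:Sat 2216:Thu✓ 2220:Tue 2224:Sun 2228:Fri 2232:Wed 2236:Mon 2240:Sat 2244:Thu✓ 2248:Tue 2252:Sun …(3 more)… 2268:Sat 2272:Thu✓ 2276:Tue 2280:Sun 2284:Fri 2288:Wed 2292:Mon 2296:Sat 2304:Mon 2308:Sat 2312:Thu✓ 2316:Tue 2320:Sun
Thursday: 2216, 2244, 2272, 2312 → 4.

4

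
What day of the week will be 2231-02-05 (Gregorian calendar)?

Saturday

January 1, 2231 is a Saturday.
February 5 is day 36 of the year, i.e. 35 days after Jan 1.
35 mod 7 = 0, so advance 0 weekdays from Saturday: Saturday.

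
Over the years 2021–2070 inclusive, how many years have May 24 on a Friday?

7

Track May 24's weekday year by year (advancing +1, or +2 across a Feb 29):
  2021: Mon  2022: Tue (+1)  2023: Wed (+1)  2024: Fri (+2) ✓  2025: Sat (+1)
  2026: Sun (+1)  2027: Mon (+1)  2028: Wed (+2)  2029: Thu (+1)  2030: Fri (+1) ✓
  2031: Sat (+1)  2032: Mon (+2)  2033: Tue (+1)  2034: Wed (+1)  … (22 more years) …
  2057: Thu (+1)  2058: Fri (+1) ✓  2059: Sat (+1)  2060: Mon (+2)  2061: Tue (+1)
  2062: Wed (+1)  2063: Thu (+1)  2064: Sat (+2)  2065: Sun (+1)  2066: Mon (+1)
  2067: Tue (+1)  2068: Thu (+2)  2069: Fri (+1) ✓  2070: Sat (+1)
Friday years: 2024, 2030, 2041, 2047, 2052, 2058, 2069 — 7 in total.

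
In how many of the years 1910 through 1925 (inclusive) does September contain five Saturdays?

5

September has 30 days; it has five Saturdays when Saturday falls among the first (month-length − 28) days — i.e. when September 1 is one of Saturday/Friday.
September 1 by year: 1910:Thu 1911:Fri✓ 1912:Sun 1913:Mon 1914:Tue 1915:Wed 1916:Fri✓ 1917:Sat✓ 1918:Sun 1919:Mon 1920:Wed 1921:Thu 1922:Fri✓ 1923:Sat✓ 1924:Mon 1925:Tue
Years with five Saturdays: 1911, 1916, 1917, 1922, 1923 → 5.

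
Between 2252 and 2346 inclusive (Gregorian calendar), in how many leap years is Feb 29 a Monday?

Leap years in 2252–2346: 23 of them.
Feb 29 weekday advances by 5 (mod 7) from one leap year to the next four years later (or differs when a century non-leap intervenes).
Leap-day weekdays: 2252:Sun 2256:Fri 2260:Wed 2264:Mon✓ 2268:Sat 2272:Thu 2276:Tue 2280:Sun 2284:Fri 2288:Wed 2292:Mon✓ 2296:Sat 2304:Mon✓ 2308:Sat 2312:Thu 2316:Tue 2320:Sun 2324:Fri 2328:Wed 2332:Mon✓ 2336:Sat 2340:Thu 2344:Tue
Monday: 2264, 2292, 2304, 2332 → 4.

4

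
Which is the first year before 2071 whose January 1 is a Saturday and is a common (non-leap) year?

2067

Jan 1 advances by 2 weekdays after a leap year and by 1 after a common year.
2071: Jan 1 is Thursday.
2070: Wednesday
2069: Tuesday
2068: Sunday (leap)
2067: Saturday
2067 begins on a Saturday and is a common year.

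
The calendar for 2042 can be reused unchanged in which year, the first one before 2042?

2031

Two years share a calendar iff Jan 1 falls on the same weekday and both are leap or both are common. 2042: Jan 1 is Wednesday, common year.
2041: Jan 1 Tuesday, common
2040: Jan 1 Sunday, leap
2039: Jan 1 Saturday, common
2038: Jan 1 Friday, common
2037: Jan 1 Thursday, common
2036: Jan 1 Tuesday, leap
2035: Jan 1 Monday, common
2034: Jan 1 Sunday, common
2033: Jan 1 Saturday, common
2032: Jan 1 Thursday, leap
2031: Jan 1 Wednesday, common
2031 matches on both conditions.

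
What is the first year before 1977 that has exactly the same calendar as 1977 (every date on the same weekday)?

1966

Two years share a calendar iff Jan 1 falls on the same weekday and both are leap or both are common. 1977: Jan 1 is Saturday, common year.
1976: Jan 1 Thursday, leap
1975: Jan 1 Wednesday, common
1974: Jan 1 Tuesday, common
1973: Jan 1 Monday, common
1972: Jan 1 Saturday, leap
1971: Jan 1 Friday, common
1970: Jan 1 Thursday, common
1969: Jan 1 Wednesday, common
1968: Jan 1 Monday, leap
1967: Jan 1 Sunday, common
1966: Jan 1 Saturday, common
1966 matches on both conditions.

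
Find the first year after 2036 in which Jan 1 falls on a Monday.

2046

Jan 1 advances by 2 weekdays after a leap year and by 1 after a common year.
2036: Jan 1 is Tuesday (leap).
2037: Thursday
2038: Friday
2039: Saturday
2040: Sunday (leap)
2041: Tuesday
2042: Wednesday
2043: Thursday
2044: Friday (leap)
2045: Sunday
2046: Monday
2046 begins on a Monday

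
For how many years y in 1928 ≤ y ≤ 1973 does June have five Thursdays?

June has 30 days; it has five Thursdays when Thursday falls among the first (month-length − 28) days — i.e. when June 1 is one of Thursday/Wednesday.
June 1 by year: 1928:Fri 1929:Sat 1930:Sun 1931:Mon 1932:Wed✓ 1933:Thu✓ 1934:Fri 1935:Sat 1936:Mon 1937:Tue 1938:Wed✓ 1939:Thu✓ 1940:Sat 1941:Sun 1942:Mon …(16 more)… 1959:Mon 1960:Wed✓ 1961:Thu✓ 1962:Fri 1963:Sat 1964:Mon 1965:Tue 1966:Wed✓ 1967:Thu✓ 1968:Sat 1969:Sun 1970:Mon 1971:Tue 1972:Thu✓ 1973:Fri
Years with five Thursdays: 1932, 1933, 1938, 1939, 1944, 1949, 1950, 1955, 1960, 1961, 1966, 1967, 1972 → 13.

13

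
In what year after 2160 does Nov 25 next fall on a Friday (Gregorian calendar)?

2163

From one year to the next, a fixed date's weekday advances by 1, or by 2 when a Feb 29 lies between the two dates.
2160: November 25 is Tuesday.
2161: Wednesday (+1)
2162: Thursday (+1)
2163: Friday (+1)
Nov 25 falls on a Friday in 2163.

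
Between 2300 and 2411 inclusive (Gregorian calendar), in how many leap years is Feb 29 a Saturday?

4

Leap years in 2300–2411: 27 of them.
Feb 29 weekday advances by 5 (mod 7) from one leap year to the next four years later (or differs when a century non-leap intervenes).
Leap-day weekdays: 2304:Mon 2308:Sat✓ 2312:Thu 2316:Tue 2320:Sun 2324:Fri 2328:Wed 2332:Mon 2336:Sat✓ 2340:Thu 2344:Tue 2348:Sun 2352:Fri 2356:Wed 2360:Mon 2364:Sat✓ 2368:Thu 2372:Tue 2376:Sun 2380:Fri 2384:Wed 2388:Mon 2392:Sat✓ 2396:Thu 2400:Tue 2404:Sun 2408:Fri
Saturday: 2308, 2336, 2364, 2392 → 4.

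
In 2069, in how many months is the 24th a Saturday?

Check the 24th of each month of 2069: Jan 24: Thu, Feb 24: Sun, Mar 24: Sun, Apr 24: Wed, May 24: Fri, Jun 24: Mon, Jul 24: Wed, Aug 24: Sat, Sep 24: Tue, Oct 24: Thu, Nov 24: Sun, Dec 24: Tue.
Saturday occurs in August — 1 month.

1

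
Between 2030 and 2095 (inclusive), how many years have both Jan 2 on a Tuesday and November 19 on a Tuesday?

2

Check each year's weekday for Jan 2 and November 19:
  2030: Wed/Tue  2031: Thu/Wed  2032: Fri/Fri  2033: Sun/Sat  2034: Mon/Sun  2035: Tue/Mon  2036: Wed/Wed  2037: Fri/Thu  2038: Sat/Fri  2039: Sun/Sat  2040: Mon/Mon  2041: Wed/Tue  2042: Thu/Wed  2043: Fri/Thu  …(38 more)…  2082: Fri/Thu  2083: Sat/Fri  2084: Sun/Sun  2085: Tue/Mon  2086: Wed/Tue  2087: Thu/Wed  2088: Fri/Fri  2089: Sun/Sat  2090: Mon/Sun  2091: Tue/Mon  2092: Wed/Wed  2093: Fri/Thu  2094: Sat/Fri  2095: Sun/Sat
Both conditions hold in: 2052, 2080 — 2.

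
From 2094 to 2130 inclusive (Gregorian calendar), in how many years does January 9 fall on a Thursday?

Track January 9's weekday year by year (advancing +1, or +2 across a Feb 29):
  2094: Sat  2095: Sun (+1)  2096: Mon (+1)  2097: Wed (+2)  2098: Thu (+1) ✓
  2099: Fri (+1)  2100: Sat (+1)  2101: Sun (+1)  2102: Mon (+1)  2103: Tue (+1)
  2104: Wed (+1)  2105: Fri (+2)  2106: Sat (+1)  2107: Sun (+1)  … (9 more years) …
  2117: Sat (+2)  2118: Sun (+1)  2119: Mon (+1)  2120: Tue (+1)  2121: Thu (+2) ✓
  2122: Fri (+1)  2123: Sat (+1)  2124: Sun (+1)  2125: Tue (+2)  2126: Wed (+1)
  2127: Thu (+1) ✓  2128: Fri (+1)  2129: Sun (+2)  2130: Mon (+1)
Thursday years: 2098, 2110, 2116, 2121, 2127 — 5 in total.

5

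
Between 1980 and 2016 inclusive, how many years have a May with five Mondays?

15

May has 31 days; it has five Mondays when Monday falls among the first (month-length − 28) days — i.e. when May 1 is one of Monday/Sunday/Saturday.
May 1 by year: 1980:Thu 1981:Fri 1982:Sat✓ 1983:Sun✓ 1984:Tue 1985:Wed 1986:Thu 1987:Fri 1988:Sun✓ 1989:Mon✓ 1990:Tue 1991:Wed 1992:Fri 1993:Sat✓ 1994:Sun✓ …(7 more)… 2002:Wed 2003:Thu 2004:Sat✓ 2005:Sun✓ 2006:Mon✓ 2007:Tue 2008:Thu 2009:Fri 2010:Sat✓ 2011:Sun✓ 2012:Tue 2013:Wed 2014:Thu 2015:Fri 2016:Sun✓
Years with five Mondays: 1982, 1983, 1988, 1989, 1993, 1994, 1995, 1999, 2000, 2004, 2005, 2006, 2010, 2011, 2016 → 15.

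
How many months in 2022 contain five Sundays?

4

A month of length L has five Sundays iff its first Sunday is on day ≤ L−28 (so day 1–3 in a 31-day month, 1–2 in a 30-day month, day 1 in a leap February).
Checking each month of 2022: Jan starts Sat (31d) ✓; Feb starts Tue (28d); Mar starts Tue (31d); Apr starts Fri (30d); May starts Sun (31d) ✓; Jun starts Wed (30d); Jul starts Fri (31d) ✓; Aug starts Mon (31d); Sep starts Thu (30d); Oct starts Sat (31d) ✓; Nov starts Tue (30d); Dec starts Thu (31d).
Five-Sunday months: January, May, July, October → 4.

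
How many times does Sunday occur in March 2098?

March 2098 has 31 days and begins on Saturday.
The first Sunday is March 2.
Sundays fall on 2, 9, 16, 23, 30 — that's 5.

5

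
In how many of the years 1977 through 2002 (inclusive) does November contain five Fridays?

8

November has 30 days; it has five Fridays when Friday falls among the first (month-length − 28) days — i.e. when November 1 is one of Friday/Thursday.
November 1 by year: 1977:Tue 1978:Wed 1979:Thu✓ 1980:Sat 1981:Sun 1982:Mon 1983:Tue 1984:Thu✓ 1985:Fri✓ 1986:Sat 1987:Sun 1988:Tue 1989:Wed 1990:Thu✓ 1991:Fri✓ 1992:Sun 1993:Mon 1994:Tue 1995:Wed 1996:Fri✓ 1997:Sat 1998:Sun 1999:Mon 2000:Wed 2001:Thu✓ 2002:Fri✓
Years with five Fridays: 1979, 1984, 1985, 1990, 1991, 1996, 2001, 2002 → 8.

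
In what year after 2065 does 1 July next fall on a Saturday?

From one year to the next, a fixed date's weekday advances by 1, or by 2 when a Feb 29 lies between the two dates.
2065: July 1 is Wednesday.
2066: Thursday (+1)
2067: Friday (+1)
2068: Sunday (+2)
2069: Monday (+1)
2070: Tuesday (+1)
2071: Wednesday (+1)
2072: Friday (+2)
2073: Saturday (+1)
1 July falls on a Saturday in 2073.

2073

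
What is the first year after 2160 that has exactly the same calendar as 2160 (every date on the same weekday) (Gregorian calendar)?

2188

Two years share a calendar iff Jan 1 falls on the same weekday and both are leap or both are common. 2160: Jan 1 is Tuesday, leap year.
2161: Jan 1 Thursday, common
2162: Jan 1 Friday, common
2163: Jan 1 Saturday, common
2164: Jan 1 Sunday, leap
2165: Jan 1 Tuesday, common
2166: Jan 1 Wednesday, common
2167: Jan 1 Thursday, common
2168: Jan 1 Friday, leap
2169: Jan 1 Sunday, common
2170: Jan 1 Monday, common
2171: Jan 1 Tuesday, common
2172: Jan 1 Wednesday, leap
2173: Jan 1 Friday, common
2174: Jan 1 Saturday, common
2175: Jan 1 Sunday, common
2176: Jan 1 Monday, leap
2177: Jan 1 Wednesday, common
2178: Jan 1 Thursday, common
2179: Jan 1 Friday, common
2180: Jan 1 Saturday, leap
2181: Jan 1 Monday, common
2182: Jan 1 Tuesday, common
2183: Jan 1 Wednesday, common
2184: Jan 1 Thursday, leap
2185: Jan 1 Saturday, common
2186: Jan 1 Sunday, common
2187: Jan 1 Monday, common
2188: Jan 1 Tuesday, leap
2188 matches on both conditions.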